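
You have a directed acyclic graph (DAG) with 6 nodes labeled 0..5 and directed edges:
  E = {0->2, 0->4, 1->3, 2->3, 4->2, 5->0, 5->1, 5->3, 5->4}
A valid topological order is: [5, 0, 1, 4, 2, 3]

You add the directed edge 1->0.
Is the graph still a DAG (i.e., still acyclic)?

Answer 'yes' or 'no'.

Given toposort: [5, 0, 1, 4, 2, 3]
Position of 1: index 2; position of 0: index 1
New edge 1->0: backward (u after v in old order)
Backward edge: old toposort is now invalid. Check if this creates a cycle.
Does 0 already reach 1? Reachable from 0: [0, 2, 3, 4]. NO -> still a DAG (reorder needed).
Still a DAG? yes

Answer: yes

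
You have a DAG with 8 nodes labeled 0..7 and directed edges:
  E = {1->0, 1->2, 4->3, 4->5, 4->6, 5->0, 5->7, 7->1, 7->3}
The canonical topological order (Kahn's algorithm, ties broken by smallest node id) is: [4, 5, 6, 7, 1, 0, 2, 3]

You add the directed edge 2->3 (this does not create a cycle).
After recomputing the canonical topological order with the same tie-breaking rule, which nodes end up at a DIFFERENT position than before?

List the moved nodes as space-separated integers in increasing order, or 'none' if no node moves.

Old toposort: [4, 5, 6, 7, 1, 0, 2, 3]
Added edge 2->3
Recompute Kahn (smallest-id tiebreak):
  initial in-degrees: [2, 1, 1, 3, 0, 1, 1, 1]
  ready (indeg=0): [4]
  pop 4: indeg[3]->2; indeg[5]->0; indeg[6]->0 | ready=[5, 6] | order so far=[4]
  pop 5: indeg[0]->1; indeg[7]->0 | ready=[6, 7] | order so far=[4, 5]
  pop 6: no out-edges | ready=[7] | order so far=[4, 5, 6]
  pop 7: indeg[1]->0; indeg[3]->1 | ready=[1] | order so far=[4, 5, 6, 7]
  pop 1: indeg[0]->0; indeg[2]->0 | ready=[0, 2] | order so far=[4, 5, 6, 7, 1]
  pop 0: no out-edges | ready=[2] | order so far=[4, 5, 6, 7, 1, 0]
  pop 2: indeg[3]->0 | ready=[3] | order so far=[4, 5, 6, 7, 1, 0, 2]
  pop 3: no out-edges | ready=[] | order so far=[4, 5, 6, 7, 1, 0, 2, 3]
New canonical toposort: [4, 5, 6, 7, 1, 0, 2, 3]
Compare positions:
  Node 0: index 5 -> 5 (same)
  Node 1: index 4 -> 4 (same)
  Node 2: index 6 -> 6 (same)
  Node 3: index 7 -> 7 (same)
  Node 4: index 0 -> 0 (same)
  Node 5: index 1 -> 1 (same)
  Node 6: index 2 -> 2 (same)
  Node 7: index 3 -> 3 (same)
Nodes that changed position: none

Answer: none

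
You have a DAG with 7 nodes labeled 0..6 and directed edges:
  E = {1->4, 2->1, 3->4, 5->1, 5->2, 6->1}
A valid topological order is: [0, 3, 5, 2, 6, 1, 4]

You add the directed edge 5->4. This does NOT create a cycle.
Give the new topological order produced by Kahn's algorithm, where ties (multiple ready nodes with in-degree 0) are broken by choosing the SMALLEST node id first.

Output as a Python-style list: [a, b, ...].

Answer: [0, 3, 5, 2, 6, 1, 4]

Derivation:
Old toposort: [0, 3, 5, 2, 6, 1, 4]
Added edge: 5->4
Position of 5 (2) < position of 4 (6). Old order still valid.
Run Kahn's algorithm (break ties by smallest node id):
  initial in-degrees: [0, 3, 1, 0, 3, 0, 0]
  ready (indeg=0): [0, 3, 5, 6]
  pop 0: no out-edges | ready=[3, 5, 6] | order so far=[0]
  pop 3: indeg[4]->2 | ready=[5, 6] | order so far=[0, 3]
  pop 5: indeg[1]->2; indeg[2]->0; indeg[4]->1 | ready=[2, 6] | order so far=[0, 3, 5]
  pop 2: indeg[1]->1 | ready=[6] | order so far=[0, 3, 5, 2]
  pop 6: indeg[1]->0 | ready=[1] | order so far=[0, 3, 5, 2, 6]
  pop 1: indeg[4]->0 | ready=[4] | order so far=[0, 3, 5, 2, 6, 1]
  pop 4: no out-edges | ready=[] | order so far=[0, 3, 5, 2, 6, 1, 4]
  Result: [0, 3, 5, 2, 6, 1, 4]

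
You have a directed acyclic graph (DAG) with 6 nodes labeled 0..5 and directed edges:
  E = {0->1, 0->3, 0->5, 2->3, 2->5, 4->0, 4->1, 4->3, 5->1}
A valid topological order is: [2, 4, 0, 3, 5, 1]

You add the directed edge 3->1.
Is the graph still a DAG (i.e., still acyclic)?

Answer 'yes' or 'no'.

Given toposort: [2, 4, 0, 3, 5, 1]
Position of 3: index 3; position of 1: index 5
New edge 3->1: forward
Forward edge: respects the existing order. Still a DAG, same toposort still valid.
Still a DAG? yes

Answer: yes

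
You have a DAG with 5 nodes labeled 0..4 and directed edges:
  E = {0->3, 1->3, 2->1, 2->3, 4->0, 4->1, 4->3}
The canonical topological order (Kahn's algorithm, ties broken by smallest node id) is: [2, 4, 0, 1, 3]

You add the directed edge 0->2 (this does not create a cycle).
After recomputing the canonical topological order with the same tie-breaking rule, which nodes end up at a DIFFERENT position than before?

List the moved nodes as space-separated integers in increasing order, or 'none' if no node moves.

Old toposort: [2, 4, 0, 1, 3]
Added edge 0->2
Recompute Kahn (smallest-id tiebreak):
  initial in-degrees: [1, 2, 1, 4, 0]
  ready (indeg=0): [4]
  pop 4: indeg[0]->0; indeg[1]->1; indeg[3]->3 | ready=[0] | order so far=[4]
  pop 0: indeg[2]->0; indeg[3]->2 | ready=[2] | order so far=[4, 0]
  pop 2: indeg[1]->0; indeg[3]->1 | ready=[1] | order so far=[4, 0, 2]
  pop 1: indeg[3]->0 | ready=[3] | order so far=[4, 0, 2, 1]
  pop 3: no out-edges | ready=[] | order so far=[4, 0, 2, 1, 3]
New canonical toposort: [4, 0, 2, 1, 3]
Compare positions:
  Node 0: index 2 -> 1 (moved)
  Node 1: index 3 -> 3 (same)
  Node 2: index 0 -> 2 (moved)
  Node 3: index 4 -> 4 (same)
  Node 4: index 1 -> 0 (moved)
Nodes that changed position: 0 2 4

Answer: 0 2 4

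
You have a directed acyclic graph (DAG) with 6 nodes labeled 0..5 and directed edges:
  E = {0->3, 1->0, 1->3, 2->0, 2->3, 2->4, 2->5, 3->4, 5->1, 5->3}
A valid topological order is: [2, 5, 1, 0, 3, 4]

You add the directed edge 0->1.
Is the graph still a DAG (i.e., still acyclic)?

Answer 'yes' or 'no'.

Given toposort: [2, 5, 1, 0, 3, 4]
Position of 0: index 3; position of 1: index 2
New edge 0->1: backward (u after v in old order)
Backward edge: old toposort is now invalid. Check if this creates a cycle.
Does 1 already reach 0? Reachable from 1: [0, 1, 3, 4]. YES -> cycle!
Still a DAG? no

Answer: no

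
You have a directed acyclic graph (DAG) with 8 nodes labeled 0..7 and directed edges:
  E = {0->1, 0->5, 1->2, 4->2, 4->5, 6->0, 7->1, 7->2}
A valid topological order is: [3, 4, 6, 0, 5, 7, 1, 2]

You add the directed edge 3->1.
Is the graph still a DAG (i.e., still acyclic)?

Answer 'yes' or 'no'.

Given toposort: [3, 4, 6, 0, 5, 7, 1, 2]
Position of 3: index 0; position of 1: index 6
New edge 3->1: forward
Forward edge: respects the existing order. Still a DAG, same toposort still valid.
Still a DAG? yes

Answer: yes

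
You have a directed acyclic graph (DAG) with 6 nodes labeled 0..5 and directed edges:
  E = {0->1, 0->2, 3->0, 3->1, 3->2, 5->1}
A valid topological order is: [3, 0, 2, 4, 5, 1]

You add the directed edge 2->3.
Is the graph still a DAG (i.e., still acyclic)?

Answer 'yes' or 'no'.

Answer: no

Derivation:
Given toposort: [3, 0, 2, 4, 5, 1]
Position of 2: index 2; position of 3: index 0
New edge 2->3: backward (u after v in old order)
Backward edge: old toposort is now invalid. Check if this creates a cycle.
Does 3 already reach 2? Reachable from 3: [0, 1, 2, 3]. YES -> cycle!
Still a DAG? no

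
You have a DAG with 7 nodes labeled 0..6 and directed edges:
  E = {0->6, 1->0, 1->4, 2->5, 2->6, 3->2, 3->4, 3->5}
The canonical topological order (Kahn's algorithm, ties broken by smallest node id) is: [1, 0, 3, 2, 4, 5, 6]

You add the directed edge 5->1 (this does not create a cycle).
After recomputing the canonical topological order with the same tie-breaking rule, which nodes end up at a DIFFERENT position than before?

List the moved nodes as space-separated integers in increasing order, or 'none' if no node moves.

Old toposort: [1, 0, 3, 2, 4, 5, 6]
Added edge 5->1
Recompute Kahn (smallest-id tiebreak):
  initial in-degrees: [1, 1, 1, 0, 2, 2, 2]
  ready (indeg=0): [3]
  pop 3: indeg[2]->0; indeg[4]->1; indeg[5]->1 | ready=[2] | order so far=[3]
  pop 2: indeg[5]->0; indeg[6]->1 | ready=[5] | order so far=[3, 2]
  pop 5: indeg[1]->0 | ready=[1] | order so far=[3, 2, 5]
  pop 1: indeg[0]->0; indeg[4]->0 | ready=[0, 4] | order so far=[3, 2, 5, 1]
  pop 0: indeg[6]->0 | ready=[4, 6] | order so far=[3, 2, 5, 1, 0]
  pop 4: no out-edges | ready=[6] | order so far=[3, 2, 5, 1, 0, 4]
  pop 6: no out-edges | ready=[] | order so far=[3, 2, 5, 1, 0, 4, 6]
New canonical toposort: [3, 2, 5, 1, 0, 4, 6]
Compare positions:
  Node 0: index 1 -> 4 (moved)
  Node 1: index 0 -> 3 (moved)
  Node 2: index 3 -> 1 (moved)
  Node 3: index 2 -> 0 (moved)
  Node 4: index 4 -> 5 (moved)
  Node 5: index 5 -> 2 (moved)
  Node 6: index 6 -> 6 (same)
Nodes that changed position: 0 1 2 3 4 5

Answer: 0 1 2 3 4 5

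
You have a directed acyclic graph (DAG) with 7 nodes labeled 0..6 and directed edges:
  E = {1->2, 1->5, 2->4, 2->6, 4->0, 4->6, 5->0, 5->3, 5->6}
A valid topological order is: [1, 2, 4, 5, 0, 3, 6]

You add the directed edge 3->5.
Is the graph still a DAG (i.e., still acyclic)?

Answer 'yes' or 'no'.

Answer: no

Derivation:
Given toposort: [1, 2, 4, 5, 0, 3, 6]
Position of 3: index 5; position of 5: index 3
New edge 3->5: backward (u after v in old order)
Backward edge: old toposort is now invalid. Check if this creates a cycle.
Does 5 already reach 3? Reachable from 5: [0, 3, 5, 6]. YES -> cycle!
Still a DAG? no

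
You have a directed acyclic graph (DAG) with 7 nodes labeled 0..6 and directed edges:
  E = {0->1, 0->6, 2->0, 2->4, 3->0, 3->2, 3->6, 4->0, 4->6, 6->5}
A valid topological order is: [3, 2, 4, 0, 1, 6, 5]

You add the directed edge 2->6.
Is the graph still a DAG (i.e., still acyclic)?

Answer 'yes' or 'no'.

Answer: yes

Derivation:
Given toposort: [3, 2, 4, 0, 1, 6, 5]
Position of 2: index 1; position of 6: index 5
New edge 2->6: forward
Forward edge: respects the existing order. Still a DAG, same toposort still valid.
Still a DAG? yes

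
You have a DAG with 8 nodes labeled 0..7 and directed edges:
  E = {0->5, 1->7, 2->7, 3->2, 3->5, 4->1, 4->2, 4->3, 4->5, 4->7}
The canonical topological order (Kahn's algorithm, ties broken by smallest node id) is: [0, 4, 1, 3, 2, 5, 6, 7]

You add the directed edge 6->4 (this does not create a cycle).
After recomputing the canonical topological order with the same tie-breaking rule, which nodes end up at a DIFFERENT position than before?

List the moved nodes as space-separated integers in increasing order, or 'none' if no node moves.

Answer: 1 2 3 4 5 6

Derivation:
Old toposort: [0, 4, 1, 3, 2, 5, 6, 7]
Added edge 6->4
Recompute Kahn (smallest-id tiebreak):
  initial in-degrees: [0, 1, 2, 1, 1, 3, 0, 3]
  ready (indeg=0): [0, 6]
  pop 0: indeg[5]->2 | ready=[6] | order so far=[0]
  pop 6: indeg[4]->0 | ready=[4] | order so far=[0, 6]
  pop 4: indeg[1]->0; indeg[2]->1; indeg[3]->0; indeg[5]->1; indeg[7]->2 | ready=[1, 3] | order so far=[0, 6, 4]
  pop 1: indeg[7]->1 | ready=[3] | order so far=[0, 6, 4, 1]
  pop 3: indeg[2]->0; indeg[5]->0 | ready=[2, 5] | order so far=[0, 6, 4, 1, 3]
  pop 2: indeg[7]->0 | ready=[5, 7] | order so far=[0, 6, 4, 1, 3, 2]
  pop 5: no out-edges | ready=[7] | order so far=[0, 6, 4, 1, 3, 2, 5]
  pop 7: no out-edges | ready=[] | order so far=[0, 6, 4, 1, 3, 2, 5, 7]
New canonical toposort: [0, 6, 4, 1, 3, 2, 5, 7]
Compare positions:
  Node 0: index 0 -> 0 (same)
  Node 1: index 2 -> 3 (moved)
  Node 2: index 4 -> 5 (moved)
  Node 3: index 3 -> 4 (moved)
  Node 4: index 1 -> 2 (moved)
  Node 5: index 5 -> 6 (moved)
  Node 6: index 6 -> 1 (moved)
  Node 7: index 7 -> 7 (same)
Nodes that changed position: 1 2 3 4 5 6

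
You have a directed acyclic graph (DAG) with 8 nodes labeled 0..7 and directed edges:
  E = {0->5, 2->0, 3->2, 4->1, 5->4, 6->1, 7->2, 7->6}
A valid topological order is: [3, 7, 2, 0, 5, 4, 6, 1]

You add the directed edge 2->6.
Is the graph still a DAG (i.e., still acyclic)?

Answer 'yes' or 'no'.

Answer: yes

Derivation:
Given toposort: [3, 7, 2, 0, 5, 4, 6, 1]
Position of 2: index 2; position of 6: index 6
New edge 2->6: forward
Forward edge: respects the existing order. Still a DAG, same toposort still valid.
Still a DAG? yes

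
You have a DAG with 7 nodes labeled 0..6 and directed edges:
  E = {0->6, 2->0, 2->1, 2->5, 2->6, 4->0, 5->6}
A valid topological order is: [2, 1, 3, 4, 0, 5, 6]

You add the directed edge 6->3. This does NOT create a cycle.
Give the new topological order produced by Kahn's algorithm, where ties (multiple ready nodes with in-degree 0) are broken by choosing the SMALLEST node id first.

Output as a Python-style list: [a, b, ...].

Old toposort: [2, 1, 3, 4, 0, 5, 6]
Added edge: 6->3
Position of 6 (6) > position of 3 (2). Must reorder: 6 must now come before 3.
Run Kahn's algorithm (break ties by smallest node id):
  initial in-degrees: [2, 1, 0, 1, 0, 1, 3]
  ready (indeg=0): [2, 4]
  pop 2: indeg[0]->1; indeg[1]->0; indeg[5]->0; indeg[6]->2 | ready=[1, 4, 5] | order so far=[2]
  pop 1: no out-edges | ready=[4, 5] | order so far=[2, 1]
  pop 4: indeg[0]->0 | ready=[0, 5] | order so far=[2, 1, 4]
  pop 0: indeg[6]->1 | ready=[5] | order so far=[2, 1, 4, 0]
  pop 5: indeg[6]->0 | ready=[6] | order so far=[2, 1, 4, 0, 5]
  pop 6: indeg[3]->0 | ready=[3] | order so far=[2, 1, 4, 0, 5, 6]
  pop 3: no out-edges | ready=[] | order so far=[2, 1, 4, 0, 5, 6, 3]
  Result: [2, 1, 4, 0, 5, 6, 3]

Answer: [2, 1, 4, 0, 5, 6, 3]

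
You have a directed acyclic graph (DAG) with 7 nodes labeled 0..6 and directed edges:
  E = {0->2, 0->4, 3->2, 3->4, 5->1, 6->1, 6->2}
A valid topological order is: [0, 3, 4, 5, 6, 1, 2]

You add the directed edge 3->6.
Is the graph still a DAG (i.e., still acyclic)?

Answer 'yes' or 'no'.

Given toposort: [0, 3, 4, 5, 6, 1, 2]
Position of 3: index 1; position of 6: index 4
New edge 3->6: forward
Forward edge: respects the existing order. Still a DAG, same toposort still valid.
Still a DAG? yes

Answer: yes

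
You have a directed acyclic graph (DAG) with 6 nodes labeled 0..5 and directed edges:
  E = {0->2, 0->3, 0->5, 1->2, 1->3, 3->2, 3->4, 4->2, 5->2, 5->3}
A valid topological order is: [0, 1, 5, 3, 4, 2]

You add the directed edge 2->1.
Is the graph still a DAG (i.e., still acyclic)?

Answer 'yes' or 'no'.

Given toposort: [0, 1, 5, 3, 4, 2]
Position of 2: index 5; position of 1: index 1
New edge 2->1: backward (u after v in old order)
Backward edge: old toposort is now invalid. Check if this creates a cycle.
Does 1 already reach 2? Reachable from 1: [1, 2, 3, 4]. YES -> cycle!
Still a DAG? no

Answer: no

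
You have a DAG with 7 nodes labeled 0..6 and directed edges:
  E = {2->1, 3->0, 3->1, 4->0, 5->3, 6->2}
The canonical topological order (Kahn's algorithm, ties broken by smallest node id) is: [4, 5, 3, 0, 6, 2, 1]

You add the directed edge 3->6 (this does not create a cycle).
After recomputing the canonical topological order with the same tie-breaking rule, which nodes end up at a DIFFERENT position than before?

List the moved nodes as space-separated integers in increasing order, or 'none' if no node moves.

Answer: none

Derivation:
Old toposort: [4, 5, 3, 0, 6, 2, 1]
Added edge 3->6
Recompute Kahn (smallest-id tiebreak):
  initial in-degrees: [2, 2, 1, 1, 0, 0, 1]
  ready (indeg=0): [4, 5]
  pop 4: indeg[0]->1 | ready=[5] | order so far=[4]
  pop 5: indeg[3]->0 | ready=[3] | order so far=[4, 5]
  pop 3: indeg[0]->0; indeg[1]->1; indeg[6]->0 | ready=[0, 6] | order so far=[4, 5, 3]
  pop 0: no out-edges | ready=[6] | order so far=[4, 5, 3, 0]
  pop 6: indeg[2]->0 | ready=[2] | order so far=[4, 5, 3, 0, 6]
  pop 2: indeg[1]->0 | ready=[1] | order so far=[4, 5, 3, 0, 6, 2]
  pop 1: no out-edges | ready=[] | order so far=[4, 5, 3, 0, 6, 2, 1]
New canonical toposort: [4, 5, 3, 0, 6, 2, 1]
Compare positions:
  Node 0: index 3 -> 3 (same)
  Node 1: index 6 -> 6 (same)
  Node 2: index 5 -> 5 (same)
  Node 3: index 2 -> 2 (same)
  Node 4: index 0 -> 0 (same)
  Node 5: index 1 -> 1 (same)
  Node 6: index 4 -> 4 (same)
Nodes that changed position: none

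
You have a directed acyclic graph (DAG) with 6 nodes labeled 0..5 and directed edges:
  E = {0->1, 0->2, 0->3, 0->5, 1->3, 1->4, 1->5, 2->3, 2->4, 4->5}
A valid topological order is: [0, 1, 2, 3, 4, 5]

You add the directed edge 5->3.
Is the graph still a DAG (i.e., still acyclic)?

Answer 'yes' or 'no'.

Answer: yes

Derivation:
Given toposort: [0, 1, 2, 3, 4, 5]
Position of 5: index 5; position of 3: index 3
New edge 5->3: backward (u after v in old order)
Backward edge: old toposort is now invalid. Check if this creates a cycle.
Does 3 already reach 5? Reachable from 3: [3]. NO -> still a DAG (reorder needed).
Still a DAG? yes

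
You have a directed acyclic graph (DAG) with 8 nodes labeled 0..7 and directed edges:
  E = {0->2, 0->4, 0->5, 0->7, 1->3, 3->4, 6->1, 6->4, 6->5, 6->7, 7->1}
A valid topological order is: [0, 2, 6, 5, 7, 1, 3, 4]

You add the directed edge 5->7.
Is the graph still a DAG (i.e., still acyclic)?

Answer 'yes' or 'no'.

Answer: yes

Derivation:
Given toposort: [0, 2, 6, 5, 7, 1, 3, 4]
Position of 5: index 3; position of 7: index 4
New edge 5->7: forward
Forward edge: respects the existing order. Still a DAG, same toposort still valid.
Still a DAG? yes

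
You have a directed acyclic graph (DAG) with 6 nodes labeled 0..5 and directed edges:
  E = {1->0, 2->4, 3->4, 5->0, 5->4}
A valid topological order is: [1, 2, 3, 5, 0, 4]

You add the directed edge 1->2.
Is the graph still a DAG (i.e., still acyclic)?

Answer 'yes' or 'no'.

Answer: yes

Derivation:
Given toposort: [1, 2, 3, 5, 0, 4]
Position of 1: index 0; position of 2: index 1
New edge 1->2: forward
Forward edge: respects the existing order. Still a DAG, same toposort still valid.
Still a DAG? yes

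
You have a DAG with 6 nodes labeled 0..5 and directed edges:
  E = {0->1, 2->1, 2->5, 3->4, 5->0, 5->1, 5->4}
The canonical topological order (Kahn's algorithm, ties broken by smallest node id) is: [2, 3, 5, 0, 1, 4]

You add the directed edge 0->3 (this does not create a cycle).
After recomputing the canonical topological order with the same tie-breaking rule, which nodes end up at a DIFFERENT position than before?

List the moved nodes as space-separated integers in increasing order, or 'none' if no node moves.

Old toposort: [2, 3, 5, 0, 1, 4]
Added edge 0->3
Recompute Kahn (smallest-id tiebreak):
  initial in-degrees: [1, 3, 0, 1, 2, 1]
  ready (indeg=0): [2]
  pop 2: indeg[1]->2; indeg[5]->0 | ready=[5] | order so far=[2]
  pop 5: indeg[0]->0; indeg[1]->1; indeg[4]->1 | ready=[0] | order so far=[2, 5]
  pop 0: indeg[1]->0; indeg[3]->0 | ready=[1, 3] | order so far=[2, 5, 0]
  pop 1: no out-edges | ready=[3] | order so far=[2, 5, 0, 1]
  pop 3: indeg[4]->0 | ready=[4] | order so far=[2, 5, 0, 1, 3]
  pop 4: no out-edges | ready=[] | order so far=[2, 5, 0, 1, 3, 4]
New canonical toposort: [2, 5, 0, 1, 3, 4]
Compare positions:
  Node 0: index 3 -> 2 (moved)
  Node 1: index 4 -> 3 (moved)
  Node 2: index 0 -> 0 (same)
  Node 3: index 1 -> 4 (moved)
  Node 4: index 5 -> 5 (same)
  Node 5: index 2 -> 1 (moved)
Nodes that changed position: 0 1 3 5

Answer: 0 1 3 5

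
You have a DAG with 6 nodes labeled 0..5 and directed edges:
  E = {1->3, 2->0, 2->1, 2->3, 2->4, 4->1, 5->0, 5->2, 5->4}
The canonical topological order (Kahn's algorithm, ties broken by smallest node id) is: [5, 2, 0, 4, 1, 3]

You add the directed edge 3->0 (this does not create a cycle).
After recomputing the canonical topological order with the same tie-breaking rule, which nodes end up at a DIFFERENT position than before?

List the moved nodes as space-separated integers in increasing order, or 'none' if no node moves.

Answer: 0 1 3 4

Derivation:
Old toposort: [5, 2, 0, 4, 1, 3]
Added edge 3->0
Recompute Kahn (smallest-id tiebreak):
  initial in-degrees: [3, 2, 1, 2, 2, 0]
  ready (indeg=0): [5]
  pop 5: indeg[0]->2; indeg[2]->0; indeg[4]->1 | ready=[2] | order so far=[5]
  pop 2: indeg[0]->1; indeg[1]->1; indeg[3]->1; indeg[4]->0 | ready=[4] | order so far=[5, 2]
  pop 4: indeg[1]->0 | ready=[1] | order so far=[5, 2, 4]
  pop 1: indeg[3]->0 | ready=[3] | order so far=[5, 2, 4, 1]
  pop 3: indeg[0]->0 | ready=[0] | order so far=[5, 2, 4, 1, 3]
  pop 0: no out-edges | ready=[] | order so far=[5, 2, 4, 1, 3, 0]
New canonical toposort: [5, 2, 4, 1, 3, 0]
Compare positions:
  Node 0: index 2 -> 5 (moved)
  Node 1: index 4 -> 3 (moved)
  Node 2: index 1 -> 1 (same)
  Node 3: index 5 -> 4 (moved)
  Node 4: index 3 -> 2 (moved)
  Node 5: index 0 -> 0 (same)
Nodes that changed position: 0 1 3 4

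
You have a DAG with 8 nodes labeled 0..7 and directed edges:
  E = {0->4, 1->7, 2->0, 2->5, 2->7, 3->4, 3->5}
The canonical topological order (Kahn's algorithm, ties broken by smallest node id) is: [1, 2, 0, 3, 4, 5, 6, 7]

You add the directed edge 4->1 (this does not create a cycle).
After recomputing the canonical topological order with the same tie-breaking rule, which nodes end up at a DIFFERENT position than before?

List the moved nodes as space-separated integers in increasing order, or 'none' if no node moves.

Old toposort: [1, 2, 0, 3, 4, 5, 6, 7]
Added edge 4->1
Recompute Kahn (smallest-id tiebreak):
  initial in-degrees: [1, 1, 0, 0, 2, 2, 0, 2]
  ready (indeg=0): [2, 3, 6]
  pop 2: indeg[0]->0; indeg[5]->1; indeg[7]->1 | ready=[0, 3, 6] | order so far=[2]
  pop 0: indeg[4]->1 | ready=[3, 6] | order so far=[2, 0]
  pop 3: indeg[4]->0; indeg[5]->0 | ready=[4, 5, 6] | order so far=[2, 0, 3]
  pop 4: indeg[1]->0 | ready=[1, 5, 6] | order so far=[2, 0, 3, 4]
  pop 1: indeg[7]->0 | ready=[5, 6, 7] | order so far=[2, 0, 3, 4, 1]
  pop 5: no out-edges | ready=[6, 7] | order so far=[2, 0, 3, 4, 1, 5]
  pop 6: no out-edges | ready=[7] | order so far=[2, 0, 3, 4, 1, 5, 6]
  pop 7: no out-edges | ready=[] | order so far=[2, 0, 3, 4, 1, 5, 6, 7]
New canonical toposort: [2, 0, 3, 4, 1, 5, 6, 7]
Compare positions:
  Node 0: index 2 -> 1 (moved)
  Node 1: index 0 -> 4 (moved)
  Node 2: index 1 -> 0 (moved)
  Node 3: index 3 -> 2 (moved)
  Node 4: index 4 -> 3 (moved)
  Node 5: index 5 -> 5 (same)
  Node 6: index 6 -> 6 (same)
  Node 7: index 7 -> 7 (same)
Nodes that changed position: 0 1 2 3 4

Answer: 0 1 2 3 4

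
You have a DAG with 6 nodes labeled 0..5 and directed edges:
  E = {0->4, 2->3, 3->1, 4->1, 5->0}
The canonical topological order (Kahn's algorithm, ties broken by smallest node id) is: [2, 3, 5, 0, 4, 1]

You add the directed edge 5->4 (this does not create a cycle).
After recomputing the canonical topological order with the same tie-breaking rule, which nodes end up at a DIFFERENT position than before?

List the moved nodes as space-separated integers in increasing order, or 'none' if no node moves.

Old toposort: [2, 3, 5, 0, 4, 1]
Added edge 5->4
Recompute Kahn (smallest-id tiebreak):
  initial in-degrees: [1, 2, 0, 1, 2, 0]
  ready (indeg=0): [2, 5]
  pop 2: indeg[3]->0 | ready=[3, 5] | order so far=[2]
  pop 3: indeg[1]->1 | ready=[5] | order so far=[2, 3]
  pop 5: indeg[0]->0; indeg[4]->1 | ready=[0] | order so far=[2, 3, 5]
  pop 0: indeg[4]->0 | ready=[4] | order so far=[2, 3, 5, 0]
  pop 4: indeg[1]->0 | ready=[1] | order so far=[2, 3, 5, 0, 4]
  pop 1: no out-edges | ready=[] | order so far=[2, 3, 5, 0, 4, 1]
New canonical toposort: [2, 3, 5, 0, 4, 1]
Compare positions:
  Node 0: index 3 -> 3 (same)
  Node 1: index 5 -> 5 (same)
  Node 2: index 0 -> 0 (same)
  Node 3: index 1 -> 1 (same)
  Node 4: index 4 -> 4 (same)
  Node 5: index 2 -> 2 (same)
Nodes that changed position: none

Answer: none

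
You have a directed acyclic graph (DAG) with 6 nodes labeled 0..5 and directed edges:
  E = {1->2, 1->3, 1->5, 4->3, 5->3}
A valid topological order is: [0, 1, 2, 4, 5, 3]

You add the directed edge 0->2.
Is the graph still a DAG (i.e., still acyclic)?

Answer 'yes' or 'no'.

Given toposort: [0, 1, 2, 4, 5, 3]
Position of 0: index 0; position of 2: index 2
New edge 0->2: forward
Forward edge: respects the existing order. Still a DAG, same toposort still valid.
Still a DAG? yes

Answer: yes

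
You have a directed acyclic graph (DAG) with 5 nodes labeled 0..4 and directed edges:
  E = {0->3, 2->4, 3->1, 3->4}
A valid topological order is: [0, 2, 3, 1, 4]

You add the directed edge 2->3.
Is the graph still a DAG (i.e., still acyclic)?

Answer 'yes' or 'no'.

Answer: yes

Derivation:
Given toposort: [0, 2, 3, 1, 4]
Position of 2: index 1; position of 3: index 2
New edge 2->3: forward
Forward edge: respects the existing order. Still a DAG, same toposort still valid.
Still a DAG? yes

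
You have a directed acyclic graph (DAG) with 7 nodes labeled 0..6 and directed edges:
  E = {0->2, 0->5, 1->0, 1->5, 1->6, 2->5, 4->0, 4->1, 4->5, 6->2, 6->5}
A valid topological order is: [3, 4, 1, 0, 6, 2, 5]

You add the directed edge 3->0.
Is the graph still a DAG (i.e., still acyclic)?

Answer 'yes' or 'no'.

Given toposort: [3, 4, 1, 0, 6, 2, 5]
Position of 3: index 0; position of 0: index 3
New edge 3->0: forward
Forward edge: respects the existing order. Still a DAG, same toposort still valid.
Still a DAG? yes

Answer: yes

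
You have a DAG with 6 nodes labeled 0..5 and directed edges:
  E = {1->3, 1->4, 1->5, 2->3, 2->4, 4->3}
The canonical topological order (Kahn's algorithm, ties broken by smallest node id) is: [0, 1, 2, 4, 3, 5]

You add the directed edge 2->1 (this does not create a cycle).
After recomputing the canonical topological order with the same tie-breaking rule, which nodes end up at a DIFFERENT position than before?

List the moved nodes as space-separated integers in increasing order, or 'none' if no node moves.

Answer: 1 2

Derivation:
Old toposort: [0, 1, 2, 4, 3, 5]
Added edge 2->1
Recompute Kahn (smallest-id tiebreak):
  initial in-degrees: [0, 1, 0, 3, 2, 1]
  ready (indeg=0): [0, 2]
  pop 0: no out-edges | ready=[2] | order so far=[0]
  pop 2: indeg[1]->0; indeg[3]->2; indeg[4]->1 | ready=[1] | order so far=[0, 2]
  pop 1: indeg[3]->1; indeg[4]->0; indeg[5]->0 | ready=[4, 5] | order so far=[0, 2, 1]
  pop 4: indeg[3]->0 | ready=[3, 5] | order so far=[0, 2, 1, 4]
  pop 3: no out-edges | ready=[5] | order so far=[0, 2, 1, 4, 3]
  pop 5: no out-edges | ready=[] | order so far=[0, 2, 1, 4, 3, 5]
New canonical toposort: [0, 2, 1, 4, 3, 5]
Compare positions:
  Node 0: index 0 -> 0 (same)
  Node 1: index 1 -> 2 (moved)
  Node 2: index 2 -> 1 (moved)
  Node 3: index 4 -> 4 (same)
  Node 4: index 3 -> 3 (same)
  Node 5: index 5 -> 5 (same)
Nodes that changed position: 1 2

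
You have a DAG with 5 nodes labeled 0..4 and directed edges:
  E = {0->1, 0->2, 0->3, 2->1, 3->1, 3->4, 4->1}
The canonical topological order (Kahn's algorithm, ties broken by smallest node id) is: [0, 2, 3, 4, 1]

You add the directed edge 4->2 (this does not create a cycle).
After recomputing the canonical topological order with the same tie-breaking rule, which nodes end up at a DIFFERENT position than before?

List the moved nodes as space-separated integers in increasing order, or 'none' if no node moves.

Old toposort: [0, 2, 3, 4, 1]
Added edge 4->2
Recompute Kahn (smallest-id tiebreak):
  initial in-degrees: [0, 4, 2, 1, 1]
  ready (indeg=0): [0]
  pop 0: indeg[1]->3; indeg[2]->1; indeg[3]->0 | ready=[3] | order so far=[0]
  pop 3: indeg[1]->2; indeg[4]->0 | ready=[4] | order so far=[0, 3]
  pop 4: indeg[1]->1; indeg[2]->0 | ready=[2] | order so far=[0, 3, 4]
  pop 2: indeg[1]->0 | ready=[1] | order so far=[0, 3, 4, 2]
  pop 1: no out-edges | ready=[] | order so far=[0, 3, 4, 2, 1]
New canonical toposort: [0, 3, 4, 2, 1]
Compare positions:
  Node 0: index 0 -> 0 (same)
  Node 1: index 4 -> 4 (same)
  Node 2: index 1 -> 3 (moved)
  Node 3: index 2 -> 1 (moved)
  Node 4: index 3 -> 2 (moved)
Nodes that changed position: 2 3 4

Answer: 2 3 4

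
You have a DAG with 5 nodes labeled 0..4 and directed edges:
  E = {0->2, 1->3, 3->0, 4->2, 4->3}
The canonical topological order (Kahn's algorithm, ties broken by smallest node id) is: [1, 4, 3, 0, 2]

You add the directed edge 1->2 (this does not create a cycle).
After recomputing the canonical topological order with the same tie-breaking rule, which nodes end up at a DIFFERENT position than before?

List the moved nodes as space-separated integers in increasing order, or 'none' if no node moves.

Old toposort: [1, 4, 3, 0, 2]
Added edge 1->2
Recompute Kahn (smallest-id tiebreak):
  initial in-degrees: [1, 0, 3, 2, 0]
  ready (indeg=0): [1, 4]
  pop 1: indeg[2]->2; indeg[3]->1 | ready=[4] | order so far=[1]
  pop 4: indeg[2]->1; indeg[3]->0 | ready=[3] | order so far=[1, 4]
  pop 3: indeg[0]->0 | ready=[0] | order so far=[1, 4, 3]
  pop 0: indeg[2]->0 | ready=[2] | order so far=[1, 4, 3, 0]
  pop 2: no out-edges | ready=[] | order so far=[1, 4, 3, 0, 2]
New canonical toposort: [1, 4, 3, 0, 2]
Compare positions:
  Node 0: index 3 -> 3 (same)
  Node 1: index 0 -> 0 (same)
  Node 2: index 4 -> 4 (same)
  Node 3: index 2 -> 2 (same)
  Node 4: index 1 -> 1 (same)
Nodes that changed position: none

Answer: none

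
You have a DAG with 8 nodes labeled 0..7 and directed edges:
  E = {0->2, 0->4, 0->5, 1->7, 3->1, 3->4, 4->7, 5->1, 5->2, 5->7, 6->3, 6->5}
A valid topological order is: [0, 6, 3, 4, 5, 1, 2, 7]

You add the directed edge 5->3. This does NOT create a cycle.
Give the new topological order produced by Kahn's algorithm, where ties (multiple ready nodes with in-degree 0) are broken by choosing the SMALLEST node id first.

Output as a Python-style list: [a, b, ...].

Answer: [0, 6, 5, 2, 3, 1, 4, 7]

Derivation:
Old toposort: [0, 6, 3, 4, 5, 1, 2, 7]
Added edge: 5->3
Position of 5 (4) > position of 3 (2). Must reorder: 5 must now come before 3.
Run Kahn's algorithm (break ties by smallest node id):
  initial in-degrees: [0, 2, 2, 2, 2, 2, 0, 3]
  ready (indeg=0): [0, 6]
  pop 0: indeg[2]->1; indeg[4]->1; indeg[5]->1 | ready=[6] | order so far=[0]
  pop 6: indeg[3]->1; indeg[5]->0 | ready=[5] | order so far=[0, 6]
  pop 5: indeg[1]->1; indeg[2]->0; indeg[3]->0; indeg[7]->2 | ready=[2, 3] | order so far=[0, 6, 5]
  pop 2: no out-edges | ready=[3] | order so far=[0, 6, 5, 2]
  pop 3: indeg[1]->0; indeg[4]->0 | ready=[1, 4] | order so far=[0, 6, 5, 2, 3]
  pop 1: indeg[7]->1 | ready=[4] | order so far=[0, 6, 5, 2, 3, 1]
  pop 4: indeg[7]->0 | ready=[7] | order so far=[0, 6, 5, 2, 3, 1, 4]
  pop 7: no out-edges | ready=[] | order so far=[0, 6, 5, 2, 3, 1, 4, 7]
  Result: [0, 6, 5, 2, 3, 1, 4, 7]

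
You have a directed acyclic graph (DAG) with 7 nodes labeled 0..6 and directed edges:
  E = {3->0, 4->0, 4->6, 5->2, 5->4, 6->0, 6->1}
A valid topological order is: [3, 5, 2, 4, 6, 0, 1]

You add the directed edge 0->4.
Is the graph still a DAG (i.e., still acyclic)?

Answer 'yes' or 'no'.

Given toposort: [3, 5, 2, 4, 6, 0, 1]
Position of 0: index 5; position of 4: index 3
New edge 0->4: backward (u after v in old order)
Backward edge: old toposort is now invalid. Check if this creates a cycle.
Does 4 already reach 0? Reachable from 4: [0, 1, 4, 6]. YES -> cycle!
Still a DAG? no

Answer: no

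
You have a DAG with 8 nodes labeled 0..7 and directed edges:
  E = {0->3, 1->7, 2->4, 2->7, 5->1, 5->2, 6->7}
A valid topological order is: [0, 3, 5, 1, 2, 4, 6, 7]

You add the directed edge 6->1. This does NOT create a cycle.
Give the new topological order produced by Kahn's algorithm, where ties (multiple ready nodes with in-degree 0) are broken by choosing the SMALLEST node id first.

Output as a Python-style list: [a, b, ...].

Old toposort: [0, 3, 5, 1, 2, 4, 6, 7]
Added edge: 6->1
Position of 6 (6) > position of 1 (3). Must reorder: 6 must now come before 1.
Run Kahn's algorithm (break ties by smallest node id):
  initial in-degrees: [0, 2, 1, 1, 1, 0, 0, 3]
  ready (indeg=0): [0, 5, 6]
  pop 0: indeg[3]->0 | ready=[3, 5, 6] | order so far=[0]
  pop 3: no out-edges | ready=[5, 6] | order so far=[0, 3]
  pop 5: indeg[1]->1; indeg[2]->0 | ready=[2, 6] | order so far=[0, 3, 5]
  pop 2: indeg[4]->0; indeg[7]->2 | ready=[4, 6] | order so far=[0, 3, 5, 2]
  pop 4: no out-edges | ready=[6] | order so far=[0, 3, 5, 2, 4]
  pop 6: indeg[1]->0; indeg[7]->1 | ready=[1] | order so far=[0, 3, 5, 2, 4, 6]
  pop 1: indeg[7]->0 | ready=[7] | order so far=[0, 3, 5, 2, 4, 6, 1]
  pop 7: no out-edges | ready=[] | order so far=[0, 3, 5, 2, 4, 6, 1, 7]
  Result: [0, 3, 5, 2, 4, 6, 1, 7]

Answer: [0, 3, 5, 2, 4, 6, 1, 7]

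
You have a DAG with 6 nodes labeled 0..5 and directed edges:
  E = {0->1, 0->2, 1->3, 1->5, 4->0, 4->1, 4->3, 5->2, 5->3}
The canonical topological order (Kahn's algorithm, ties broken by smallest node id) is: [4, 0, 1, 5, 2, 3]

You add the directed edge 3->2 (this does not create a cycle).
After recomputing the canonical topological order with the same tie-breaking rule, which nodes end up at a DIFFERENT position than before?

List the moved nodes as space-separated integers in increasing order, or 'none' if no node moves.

Answer: 2 3

Derivation:
Old toposort: [4, 0, 1, 5, 2, 3]
Added edge 3->2
Recompute Kahn (smallest-id tiebreak):
  initial in-degrees: [1, 2, 3, 3, 0, 1]
  ready (indeg=0): [4]
  pop 4: indeg[0]->0; indeg[1]->1; indeg[3]->2 | ready=[0] | order so far=[4]
  pop 0: indeg[1]->0; indeg[2]->2 | ready=[1] | order so far=[4, 0]
  pop 1: indeg[3]->1; indeg[5]->0 | ready=[5] | order so far=[4, 0, 1]
  pop 5: indeg[2]->1; indeg[3]->0 | ready=[3] | order so far=[4, 0, 1, 5]
  pop 3: indeg[2]->0 | ready=[2] | order so far=[4, 0, 1, 5, 3]
  pop 2: no out-edges | ready=[] | order so far=[4, 0, 1, 5, 3, 2]
New canonical toposort: [4, 0, 1, 5, 3, 2]
Compare positions:
  Node 0: index 1 -> 1 (same)
  Node 1: index 2 -> 2 (same)
  Node 2: index 4 -> 5 (moved)
  Node 3: index 5 -> 4 (moved)
  Node 4: index 0 -> 0 (same)
  Node 5: index 3 -> 3 (same)
Nodes that changed position: 2 3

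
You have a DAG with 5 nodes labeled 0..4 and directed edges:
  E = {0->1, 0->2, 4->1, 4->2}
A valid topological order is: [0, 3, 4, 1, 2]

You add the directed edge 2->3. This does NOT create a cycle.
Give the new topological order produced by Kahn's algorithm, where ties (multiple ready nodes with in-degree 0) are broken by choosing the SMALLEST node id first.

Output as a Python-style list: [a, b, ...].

Answer: [0, 4, 1, 2, 3]

Derivation:
Old toposort: [0, 3, 4, 1, 2]
Added edge: 2->3
Position of 2 (4) > position of 3 (1). Must reorder: 2 must now come before 3.
Run Kahn's algorithm (break ties by smallest node id):
  initial in-degrees: [0, 2, 2, 1, 0]
  ready (indeg=0): [0, 4]
  pop 0: indeg[1]->1; indeg[2]->1 | ready=[4] | order so far=[0]
  pop 4: indeg[1]->0; indeg[2]->0 | ready=[1, 2] | order so far=[0, 4]
  pop 1: no out-edges | ready=[2] | order so far=[0, 4, 1]
  pop 2: indeg[3]->0 | ready=[3] | order so far=[0, 4, 1, 2]
  pop 3: no out-edges | ready=[] | order so far=[0, 4, 1, 2, 3]
  Result: [0, 4, 1, 2, 3]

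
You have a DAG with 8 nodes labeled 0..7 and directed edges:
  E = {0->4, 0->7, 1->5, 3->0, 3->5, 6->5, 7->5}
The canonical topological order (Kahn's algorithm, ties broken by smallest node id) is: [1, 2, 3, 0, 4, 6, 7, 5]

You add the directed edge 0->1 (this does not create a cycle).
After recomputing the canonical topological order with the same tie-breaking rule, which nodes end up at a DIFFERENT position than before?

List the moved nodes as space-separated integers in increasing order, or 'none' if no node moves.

Old toposort: [1, 2, 3, 0, 4, 6, 7, 5]
Added edge 0->1
Recompute Kahn (smallest-id tiebreak):
  initial in-degrees: [1, 1, 0, 0, 1, 4, 0, 1]
  ready (indeg=0): [2, 3, 6]
  pop 2: no out-edges | ready=[3, 6] | order so far=[2]
  pop 3: indeg[0]->0; indeg[5]->3 | ready=[0, 6] | order so far=[2, 3]
  pop 0: indeg[1]->0; indeg[4]->0; indeg[7]->0 | ready=[1, 4, 6, 7] | order so far=[2, 3, 0]
  pop 1: indeg[5]->2 | ready=[4, 6, 7] | order so far=[2, 3, 0, 1]
  pop 4: no out-edges | ready=[6, 7] | order so far=[2, 3, 0, 1, 4]
  pop 6: indeg[5]->1 | ready=[7] | order so far=[2, 3, 0, 1, 4, 6]
  pop 7: indeg[5]->0 | ready=[5] | order so far=[2, 3, 0, 1, 4, 6, 7]
  pop 5: no out-edges | ready=[] | order so far=[2, 3, 0, 1, 4, 6, 7, 5]
New canonical toposort: [2, 3, 0, 1, 4, 6, 7, 5]
Compare positions:
  Node 0: index 3 -> 2 (moved)
  Node 1: index 0 -> 3 (moved)
  Node 2: index 1 -> 0 (moved)
  Node 3: index 2 -> 1 (moved)
  Node 4: index 4 -> 4 (same)
  Node 5: index 7 -> 7 (same)
  Node 6: index 5 -> 5 (same)
  Node 7: index 6 -> 6 (same)
Nodes that changed position: 0 1 2 3

Answer: 0 1 2 3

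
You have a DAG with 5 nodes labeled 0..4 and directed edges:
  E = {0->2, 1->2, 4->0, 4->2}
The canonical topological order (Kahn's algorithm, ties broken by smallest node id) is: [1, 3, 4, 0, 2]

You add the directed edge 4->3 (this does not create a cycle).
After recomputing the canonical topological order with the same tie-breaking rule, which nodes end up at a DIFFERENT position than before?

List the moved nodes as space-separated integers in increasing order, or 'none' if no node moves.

Old toposort: [1, 3, 4, 0, 2]
Added edge 4->3
Recompute Kahn (smallest-id tiebreak):
  initial in-degrees: [1, 0, 3, 1, 0]
  ready (indeg=0): [1, 4]
  pop 1: indeg[2]->2 | ready=[4] | order so far=[1]
  pop 4: indeg[0]->0; indeg[2]->1; indeg[3]->0 | ready=[0, 3] | order so far=[1, 4]
  pop 0: indeg[2]->0 | ready=[2, 3] | order so far=[1, 4, 0]
  pop 2: no out-edges | ready=[3] | order so far=[1, 4, 0, 2]
  pop 3: no out-edges | ready=[] | order so far=[1, 4, 0, 2, 3]
New canonical toposort: [1, 4, 0, 2, 3]
Compare positions:
  Node 0: index 3 -> 2 (moved)
  Node 1: index 0 -> 0 (same)
  Node 2: index 4 -> 3 (moved)
  Node 3: index 1 -> 4 (moved)
  Node 4: index 2 -> 1 (moved)
Nodes that changed position: 0 2 3 4

Answer: 0 2 3 4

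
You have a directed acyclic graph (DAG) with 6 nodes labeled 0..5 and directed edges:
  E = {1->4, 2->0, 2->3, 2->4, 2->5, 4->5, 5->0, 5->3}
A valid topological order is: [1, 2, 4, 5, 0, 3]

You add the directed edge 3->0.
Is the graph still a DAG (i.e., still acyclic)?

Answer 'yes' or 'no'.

Given toposort: [1, 2, 4, 5, 0, 3]
Position of 3: index 5; position of 0: index 4
New edge 3->0: backward (u after v in old order)
Backward edge: old toposort is now invalid. Check if this creates a cycle.
Does 0 already reach 3? Reachable from 0: [0]. NO -> still a DAG (reorder needed).
Still a DAG? yes

Answer: yes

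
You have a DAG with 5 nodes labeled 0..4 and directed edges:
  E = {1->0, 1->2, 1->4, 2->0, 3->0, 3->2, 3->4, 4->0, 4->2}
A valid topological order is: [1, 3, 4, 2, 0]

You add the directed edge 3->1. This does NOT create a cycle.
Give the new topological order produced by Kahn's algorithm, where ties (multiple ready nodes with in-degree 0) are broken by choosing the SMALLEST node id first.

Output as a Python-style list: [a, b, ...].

Answer: [3, 1, 4, 2, 0]

Derivation:
Old toposort: [1, 3, 4, 2, 0]
Added edge: 3->1
Position of 3 (1) > position of 1 (0). Must reorder: 3 must now come before 1.
Run Kahn's algorithm (break ties by smallest node id):
  initial in-degrees: [4, 1, 3, 0, 2]
  ready (indeg=0): [3]
  pop 3: indeg[0]->3; indeg[1]->0; indeg[2]->2; indeg[4]->1 | ready=[1] | order so far=[3]
  pop 1: indeg[0]->2; indeg[2]->1; indeg[4]->0 | ready=[4] | order so far=[3, 1]
  pop 4: indeg[0]->1; indeg[2]->0 | ready=[2] | order so far=[3, 1, 4]
  pop 2: indeg[0]->0 | ready=[0] | order so far=[3, 1, 4, 2]
  pop 0: no out-edges | ready=[] | order so far=[3, 1, 4, 2, 0]
  Result: [3, 1, 4, 2, 0]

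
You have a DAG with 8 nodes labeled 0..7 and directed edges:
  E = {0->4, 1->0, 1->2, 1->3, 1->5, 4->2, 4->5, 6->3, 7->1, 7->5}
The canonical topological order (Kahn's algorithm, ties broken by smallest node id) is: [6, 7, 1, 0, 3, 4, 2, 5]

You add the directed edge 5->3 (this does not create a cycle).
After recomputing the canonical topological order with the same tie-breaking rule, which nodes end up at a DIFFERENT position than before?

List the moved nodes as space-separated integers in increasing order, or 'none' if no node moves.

Old toposort: [6, 7, 1, 0, 3, 4, 2, 5]
Added edge 5->3
Recompute Kahn (smallest-id tiebreak):
  initial in-degrees: [1, 1, 2, 3, 1, 3, 0, 0]
  ready (indeg=0): [6, 7]
  pop 6: indeg[3]->2 | ready=[7] | order so far=[6]
  pop 7: indeg[1]->0; indeg[5]->2 | ready=[1] | order so far=[6, 7]
  pop 1: indeg[0]->0; indeg[2]->1; indeg[3]->1; indeg[5]->1 | ready=[0] | order so far=[6, 7, 1]
  pop 0: indeg[4]->0 | ready=[4] | order so far=[6, 7, 1, 0]
  pop 4: indeg[2]->0; indeg[5]->0 | ready=[2, 5] | order so far=[6, 7, 1, 0, 4]
  pop 2: no out-edges | ready=[5] | order so far=[6, 7, 1, 0, 4, 2]
  pop 5: indeg[3]->0 | ready=[3] | order so far=[6, 7, 1, 0, 4, 2, 5]
  pop 3: no out-edges | ready=[] | order so far=[6, 7, 1, 0, 4, 2, 5, 3]
New canonical toposort: [6, 7, 1, 0, 4, 2, 5, 3]
Compare positions:
  Node 0: index 3 -> 3 (same)
  Node 1: index 2 -> 2 (same)
  Node 2: index 6 -> 5 (moved)
  Node 3: index 4 -> 7 (moved)
  Node 4: index 5 -> 4 (moved)
  Node 5: index 7 -> 6 (moved)
  Node 6: index 0 -> 0 (same)
  Node 7: index 1 -> 1 (same)
Nodes that changed position: 2 3 4 5

Answer: 2 3 4 5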